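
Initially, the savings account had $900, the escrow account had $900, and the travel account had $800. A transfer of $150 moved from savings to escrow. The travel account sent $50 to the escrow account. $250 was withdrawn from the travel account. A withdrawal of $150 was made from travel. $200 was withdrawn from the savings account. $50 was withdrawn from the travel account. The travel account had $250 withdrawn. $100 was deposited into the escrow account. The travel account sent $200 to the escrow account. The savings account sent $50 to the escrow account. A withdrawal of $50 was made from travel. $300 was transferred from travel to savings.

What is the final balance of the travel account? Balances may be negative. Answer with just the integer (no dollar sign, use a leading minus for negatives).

Answer: -500

Derivation:
Tracking account balances step by step:
Start: savings=900, escrow=900, travel=800
Event 1 (transfer 150 savings -> escrow): savings: 900 - 150 = 750, escrow: 900 + 150 = 1050. Balances: savings=750, escrow=1050, travel=800
Event 2 (transfer 50 travel -> escrow): travel: 800 - 50 = 750, escrow: 1050 + 50 = 1100. Balances: savings=750, escrow=1100, travel=750
Event 3 (withdraw 250 from travel): travel: 750 - 250 = 500. Balances: savings=750, escrow=1100, travel=500
Event 4 (withdraw 150 from travel): travel: 500 - 150 = 350. Balances: savings=750, escrow=1100, travel=350
Event 5 (withdraw 200 from savings): savings: 750 - 200 = 550. Balances: savings=550, escrow=1100, travel=350
Event 6 (withdraw 50 from travel): travel: 350 - 50 = 300. Balances: savings=550, escrow=1100, travel=300
Event 7 (withdraw 250 from travel): travel: 300 - 250 = 50. Balances: savings=550, escrow=1100, travel=50
Event 8 (deposit 100 to escrow): escrow: 1100 + 100 = 1200. Balances: savings=550, escrow=1200, travel=50
Event 9 (transfer 200 travel -> escrow): travel: 50 - 200 = -150, escrow: 1200 + 200 = 1400. Balances: savings=550, escrow=1400, travel=-150
Event 10 (transfer 50 savings -> escrow): savings: 550 - 50 = 500, escrow: 1400 + 50 = 1450. Balances: savings=500, escrow=1450, travel=-150
Event 11 (withdraw 50 from travel): travel: -150 - 50 = -200. Balances: savings=500, escrow=1450, travel=-200
Event 12 (transfer 300 travel -> savings): travel: -200 - 300 = -500, savings: 500 + 300 = 800. Balances: savings=800, escrow=1450, travel=-500

Final balance of travel: -500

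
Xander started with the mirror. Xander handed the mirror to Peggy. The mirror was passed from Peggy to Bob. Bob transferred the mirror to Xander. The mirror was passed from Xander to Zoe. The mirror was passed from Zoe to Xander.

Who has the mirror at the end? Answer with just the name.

Tracking the mirror through each event:
Start: Xander has the mirror.
After event 1: Peggy has the mirror.
After event 2: Bob has the mirror.
After event 3: Xander has the mirror.
After event 4: Zoe has the mirror.
After event 5: Xander has the mirror.

Answer: Xander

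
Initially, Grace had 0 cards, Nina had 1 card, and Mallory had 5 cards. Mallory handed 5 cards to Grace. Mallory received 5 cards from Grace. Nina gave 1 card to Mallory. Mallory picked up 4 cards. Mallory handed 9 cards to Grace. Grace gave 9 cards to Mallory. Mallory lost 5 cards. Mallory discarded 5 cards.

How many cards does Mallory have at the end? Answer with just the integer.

Answer: 0

Derivation:
Tracking counts step by step:
Start: Grace=0, Nina=1, Mallory=5
Event 1 (Mallory -> Grace, 5): Mallory: 5 -> 0, Grace: 0 -> 5. State: Grace=5, Nina=1, Mallory=0
Event 2 (Grace -> Mallory, 5): Grace: 5 -> 0, Mallory: 0 -> 5. State: Grace=0, Nina=1, Mallory=5
Event 3 (Nina -> Mallory, 1): Nina: 1 -> 0, Mallory: 5 -> 6. State: Grace=0, Nina=0, Mallory=6
Event 4 (Mallory +4): Mallory: 6 -> 10. State: Grace=0, Nina=0, Mallory=10
Event 5 (Mallory -> Grace, 9): Mallory: 10 -> 1, Grace: 0 -> 9. State: Grace=9, Nina=0, Mallory=1
Event 6 (Grace -> Mallory, 9): Grace: 9 -> 0, Mallory: 1 -> 10. State: Grace=0, Nina=0, Mallory=10
Event 7 (Mallory -5): Mallory: 10 -> 5. State: Grace=0, Nina=0, Mallory=5
Event 8 (Mallory -5): Mallory: 5 -> 0. State: Grace=0, Nina=0, Mallory=0

Mallory's final count: 0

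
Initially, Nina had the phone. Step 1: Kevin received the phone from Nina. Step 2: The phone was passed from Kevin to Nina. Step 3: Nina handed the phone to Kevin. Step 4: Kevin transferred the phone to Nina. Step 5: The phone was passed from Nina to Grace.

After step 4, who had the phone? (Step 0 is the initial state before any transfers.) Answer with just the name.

Tracking the phone holder through step 4:
After step 0 (start): Nina
After step 1: Kevin
After step 2: Nina
After step 3: Kevin
After step 4: Nina

At step 4, the holder is Nina.

Answer: Nina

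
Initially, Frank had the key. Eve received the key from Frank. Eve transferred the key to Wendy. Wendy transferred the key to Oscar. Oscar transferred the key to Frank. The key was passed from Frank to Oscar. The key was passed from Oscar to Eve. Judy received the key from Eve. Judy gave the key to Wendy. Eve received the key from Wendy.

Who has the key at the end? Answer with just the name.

Answer: Eve

Derivation:
Tracking the key through each event:
Start: Frank has the key.
After event 1: Eve has the key.
After event 2: Wendy has the key.
After event 3: Oscar has the key.
After event 4: Frank has the key.
After event 5: Oscar has the key.
After event 6: Eve has the key.
After event 7: Judy has the key.
After event 8: Wendy has the key.
After event 9: Eve has the key.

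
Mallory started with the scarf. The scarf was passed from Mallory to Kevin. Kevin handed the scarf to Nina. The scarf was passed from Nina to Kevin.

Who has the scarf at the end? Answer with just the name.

Tracking the scarf through each event:
Start: Mallory has the scarf.
After event 1: Kevin has the scarf.
After event 2: Nina has the scarf.
After event 3: Kevin has the scarf.

Answer: Kevin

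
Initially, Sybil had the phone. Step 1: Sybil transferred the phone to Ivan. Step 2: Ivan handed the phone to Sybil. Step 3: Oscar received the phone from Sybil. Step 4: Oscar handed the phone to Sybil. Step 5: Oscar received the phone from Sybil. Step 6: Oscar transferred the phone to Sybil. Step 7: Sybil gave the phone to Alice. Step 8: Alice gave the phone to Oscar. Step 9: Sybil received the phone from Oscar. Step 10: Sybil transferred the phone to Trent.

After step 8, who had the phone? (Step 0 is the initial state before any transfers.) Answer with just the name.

Answer: Oscar

Derivation:
Tracking the phone holder through step 8:
After step 0 (start): Sybil
After step 1: Ivan
After step 2: Sybil
After step 3: Oscar
After step 4: Sybil
After step 5: Oscar
After step 6: Sybil
After step 7: Alice
After step 8: Oscar

At step 8, the holder is Oscar.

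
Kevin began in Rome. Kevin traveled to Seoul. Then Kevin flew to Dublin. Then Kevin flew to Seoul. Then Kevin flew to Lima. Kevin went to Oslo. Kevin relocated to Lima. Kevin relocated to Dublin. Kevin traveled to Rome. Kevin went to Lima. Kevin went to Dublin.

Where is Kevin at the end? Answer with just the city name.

Answer: Dublin

Derivation:
Tracking Kevin's location:
Start: Kevin is in Rome.
After move 1: Rome -> Seoul. Kevin is in Seoul.
After move 2: Seoul -> Dublin. Kevin is in Dublin.
After move 3: Dublin -> Seoul. Kevin is in Seoul.
After move 4: Seoul -> Lima. Kevin is in Lima.
After move 5: Lima -> Oslo. Kevin is in Oslo.
After move 6: Oslo -> Lima. Kevin is in Lima.
After move 7: Lima -> Dublin. Kevin is in Dublin.
After move 8: Dublin -> Rome. Kevin is in Rome.
After move 9: Rome -> Lima. Kevin is in Lima.
After move 10: Lima -> Dublin. Kevin is in Dublin.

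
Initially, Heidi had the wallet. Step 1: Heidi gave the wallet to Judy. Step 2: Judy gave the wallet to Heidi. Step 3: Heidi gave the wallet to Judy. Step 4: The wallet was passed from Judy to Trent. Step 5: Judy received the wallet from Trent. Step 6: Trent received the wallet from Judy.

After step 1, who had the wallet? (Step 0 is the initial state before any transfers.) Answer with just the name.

Tracking the wallet holder through step 1:
After step 0 (start): Heidi
After step 1: Judy

At step 1, the holder is Judy.

Answer: Judy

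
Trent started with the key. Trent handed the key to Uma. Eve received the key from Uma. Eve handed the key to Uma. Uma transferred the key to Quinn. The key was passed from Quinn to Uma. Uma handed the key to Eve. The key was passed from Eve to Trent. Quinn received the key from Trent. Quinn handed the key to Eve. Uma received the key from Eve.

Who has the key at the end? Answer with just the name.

Answer: Uma

Derivation:
Tracking the key through each event:
Start: Trent has the key.
After event 1: Uma has the key.
After event 2: Eve has the key.
After event 3: Uma has the key.
After event 4: Quinn has the key.
After event 5: Uma has the key.
After event 6: Eve has the key.
After event 7: Trent has the key.
After event 8: Quinn has the key.
After event 9: Eve has the key.
After event 10: Uma has the key.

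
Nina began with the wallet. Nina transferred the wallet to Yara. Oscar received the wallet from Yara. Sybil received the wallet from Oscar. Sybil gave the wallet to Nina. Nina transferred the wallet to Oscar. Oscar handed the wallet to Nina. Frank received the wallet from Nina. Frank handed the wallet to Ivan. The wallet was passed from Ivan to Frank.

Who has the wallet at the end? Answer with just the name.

Answer: Frank

Derivation:
Tracking the wallet through each event:
Start: Nina has the wallet.
After event 1: Yara has the wallet.
After event 2: Oscar has the wallet.
After event 3: Sybil has the wallet.
After event 4: Nina has the wallet.
After event 5: Oscar has the wallet.
After event 6: Nina has the wallet.
After event 7: Frank has the wallet.
After event 8: Ivan has the wallet.
After event 9: Frank has the wallet.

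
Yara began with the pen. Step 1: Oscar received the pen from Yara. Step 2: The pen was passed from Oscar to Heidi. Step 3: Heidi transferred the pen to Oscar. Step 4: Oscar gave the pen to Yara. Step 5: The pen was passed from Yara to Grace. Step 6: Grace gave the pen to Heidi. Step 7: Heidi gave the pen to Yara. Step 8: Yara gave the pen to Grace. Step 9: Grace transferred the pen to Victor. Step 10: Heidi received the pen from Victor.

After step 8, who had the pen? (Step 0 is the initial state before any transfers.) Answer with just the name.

Tracking the pen holder through step 8:
After step 0 (start): Yara
After step 1: Oscar
After step 2: Heidi
After step 3: Oscar
After step 4: Yara
After step 5: Grace
After step 6: Heidi
After step 7: Yara
After step 8: Grace

At step 8, the holder is Grace.

Answer: Grace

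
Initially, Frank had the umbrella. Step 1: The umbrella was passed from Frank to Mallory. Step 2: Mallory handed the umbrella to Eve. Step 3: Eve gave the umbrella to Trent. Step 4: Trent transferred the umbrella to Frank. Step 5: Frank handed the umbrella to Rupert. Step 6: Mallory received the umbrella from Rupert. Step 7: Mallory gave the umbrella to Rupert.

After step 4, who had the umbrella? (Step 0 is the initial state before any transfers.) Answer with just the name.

Tracking the umbrella holder through step 4:
After step 0 (start): Frank
After step 1: Mallory
After step 2: Eve
After step 3: Trent
After step 4: Frank

At step 4, the holder is Frank.

Answer: Frank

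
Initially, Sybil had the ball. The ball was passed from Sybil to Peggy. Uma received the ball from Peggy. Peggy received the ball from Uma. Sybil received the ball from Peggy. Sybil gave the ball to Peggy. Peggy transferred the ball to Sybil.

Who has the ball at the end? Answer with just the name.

Tracking the ball through each event:
Start: Sybil has the ball.
After event 1: Peggy has the ball.
After event 2: Uma has the ball.
After event 3: Peggy has the ball.
After event 4: Sybil has the ball.
After event 5: Peggy has the ball.
After event 6: Sybil has the ball.

Answer: Sybil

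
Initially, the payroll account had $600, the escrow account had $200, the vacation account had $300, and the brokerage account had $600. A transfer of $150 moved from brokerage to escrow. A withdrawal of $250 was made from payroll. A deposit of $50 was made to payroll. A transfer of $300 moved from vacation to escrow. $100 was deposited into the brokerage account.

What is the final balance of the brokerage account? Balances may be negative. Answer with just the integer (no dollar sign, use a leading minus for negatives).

Answer: 550

Derivation:
Tracking account balances step by step:
Start: payroll=600, escrow=200, vacation=300, brokerage=600
Event 1 (transfer 150 brokerage -> escrow): brokerage: 600 - 150 = 450, escrow: 200 + 150 = 350. Balances: payroll=600, escrow=350, vacation=300, brokerage=450
Event 2 (withdraw 250 from payroll): payroll: 600 - 250 = 350. Balances: payroll=350, escrow=350, vacation=300, brokerage=450
Event 3 (deposit 50 to payroll): payroll: 350 + 50 = 400. Balances: payroll=400, escrow=350, vacation=300, brokerage=450
Event 4 (transfer 300 vacation -> escrow): vacation: 300 - 300 = 0, escrow: 350 + 300 = 650. Balances: payroll=400, escrow=650, vacation=0, brokerage=450
Event 5 (deposit 100 to brokerage): brokerage: 450 + 100 = 550. Balances: payroll=400, escrow=650, vacation=0, brokerage=550

Final balance of brokerage: 550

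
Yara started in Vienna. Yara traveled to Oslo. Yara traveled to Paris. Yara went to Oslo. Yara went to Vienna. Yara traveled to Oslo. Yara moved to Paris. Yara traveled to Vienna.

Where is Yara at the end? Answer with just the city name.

Tracking Yara's location:
Start: Yara is in Vienna.
After move 1: Vienna -> Oslo. Yara is in Oslo.
After move 2: Oslo -> Paris. Yara is in Paris.
After move 3: Paris -> Oslo. Yara is in Oslo.
After move 4: Oslo -> Vienna. Yara is in Vienna.
After move 5: Vienna -> Oslo. Yara is in Oslo.
After move 6: Oslo -> Paris. Yara is in Paris.
After move 7: Paris -> Vienna. Yara is in Vienna.

Answer: Vienna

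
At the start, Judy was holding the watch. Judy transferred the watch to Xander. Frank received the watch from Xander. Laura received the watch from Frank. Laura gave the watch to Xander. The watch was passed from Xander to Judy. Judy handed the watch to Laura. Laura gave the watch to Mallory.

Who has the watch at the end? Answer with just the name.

Tracking the watch through each event:
Start: Judy has the watch.
After event 1: Xander has the watch.
After event 2: Frank has the watch.
After event 3: Laura has the watch.
After event 4: Xander has the watch.
After event 5: Judy has the watch.
After event 6: Laura has the watch.
After event 7: Mallory has the watch.

Answer: Mallory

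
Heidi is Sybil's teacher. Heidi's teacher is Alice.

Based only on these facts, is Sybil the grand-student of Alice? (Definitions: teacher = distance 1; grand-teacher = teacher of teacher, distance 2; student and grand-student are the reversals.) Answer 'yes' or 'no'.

Answer: yes

Derivation:
Reconstructing the teacher chain from the given facts:
  Alice -> Heidi -> Sybil
(each arrow means 'teacher of the next')
Positions in the chain (0 = top):
  position of Alice: 0
  position of Heidi: 1
  position of Sybil: 2

Sybil is at position 2, Alice is at position 0; signed distance (j - i) = -2.
'grand-student' requires j - i = -2. Actual distance is -2, so the relation HOLDS.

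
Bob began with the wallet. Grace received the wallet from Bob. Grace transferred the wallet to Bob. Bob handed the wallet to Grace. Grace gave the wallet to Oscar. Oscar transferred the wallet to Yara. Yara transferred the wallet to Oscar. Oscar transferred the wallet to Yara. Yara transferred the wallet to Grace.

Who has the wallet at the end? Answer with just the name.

Tracking the wallet through each event:
Start: Bob has the wallet.
After event 1: Grace has the wallet.
After event 2: Bob has the wallet.
After event 3: Grace has the wallet.
After event 4: Oscar has the wallet.
After event 5: Yara has the wallet.
After event 6: Oscar has the wallet.
After event 7: Yara has the wallet.
After event 8: Grace has the wallet.

Answer: Grace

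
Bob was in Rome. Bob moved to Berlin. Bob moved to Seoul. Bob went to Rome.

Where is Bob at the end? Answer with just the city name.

Answer: Rome

Derivation:
Tracking Bob's location:
Start: Bob is in Rome.
After move 1: Rome -> Berlin. Bob is in Berlin.
After move 2: Berlin -> Seoul. Bob is in Seoul.
After move 3: Seoul -> Rome. Bob is in Rome.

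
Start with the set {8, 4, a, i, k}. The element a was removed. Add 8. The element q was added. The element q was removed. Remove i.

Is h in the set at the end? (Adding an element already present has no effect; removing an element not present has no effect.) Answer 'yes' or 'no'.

Answer: no

Derivation:
Tracking the set through each operation:
Start: {4, 8, a, i, k}
Event 1 (remove a): removed. Set: {4, 8, i, k}
Event 2 (add 8): already present, no change. Set: {4, 8, i, k}
Event 3 (add q): added. Set: {4, 8, i, k, q}
Event 4 (remove q): removed. Set: {4, 8, i, k}
Event 5 (remove i): removed. Set: {4, 8, k}

Final set: {4, 8, k} (size 3)
h is NOT in the final set.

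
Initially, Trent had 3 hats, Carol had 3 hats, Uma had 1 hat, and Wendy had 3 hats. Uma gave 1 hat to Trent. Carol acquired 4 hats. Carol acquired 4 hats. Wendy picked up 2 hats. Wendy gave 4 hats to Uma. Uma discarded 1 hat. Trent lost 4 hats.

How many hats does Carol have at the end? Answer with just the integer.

Tracking counts step by step:
Start: Trent=3, Carol=3, Uma=1, Wendy=3
Event 1 (Uma -> Trent, 1): Uma: 1 -> 0, Trent: 3 -> 4. State: Trent=4, Carol=3, Uma=0, Wendy=3
Event 2 (Carol +4): Carol: 3 -> 7. State: Trent=4, Carol=7, Uma=0, Wendy=3
Event 3 (Carol +4): Carol: 7 -> 11. State: Trent=4, Carol=11, Uma=0, Wendy=3
Event 4 (Wendy +2): Wendy: 3 -> 5. State: Trent=4, Carol=11, Uma=0, Wendy=5
Event 5 (Wendy -> Uma, 4): Wendy: 5 -> 1, Uma: 0 -> 4. State: Trent=4, Carol=11, Uma=4, Wendy=1
Event 6 (Uma -1): Uma: 4 -> 3. State: Trent=4, Carol=11, Uma=3, Wendy=1
Event 7 (Trent -4): Trent: 4 -> 0. State: Trent=0, Carol=11, Uma=3, Wendy=1

Carol's final count: 11

Answer: 11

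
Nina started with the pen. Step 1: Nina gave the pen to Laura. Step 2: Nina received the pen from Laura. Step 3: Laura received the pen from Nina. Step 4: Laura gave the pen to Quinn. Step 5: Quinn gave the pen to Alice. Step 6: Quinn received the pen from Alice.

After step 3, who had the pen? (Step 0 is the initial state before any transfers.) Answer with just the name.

Answer: Laura

Derivation:
Tracking the pen holder through step 3:
After step 0 (start): Nina
After step 1: Laura
After step 2: Nina
After step 3: Laura

At step 3, the holder is Laura.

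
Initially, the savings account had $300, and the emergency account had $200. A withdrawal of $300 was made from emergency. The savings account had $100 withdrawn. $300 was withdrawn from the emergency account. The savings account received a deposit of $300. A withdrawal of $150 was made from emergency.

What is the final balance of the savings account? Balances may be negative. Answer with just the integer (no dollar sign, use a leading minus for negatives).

Tracking account balances step by step:
Start: savings=300, emergency=200
Event 1 (withdraw 300 from emergency): emergency: 200 - 300 = -100. Balances: savings=300, emergency=-100
Event 2 (withdraw 100 from savings): savings: 300 - 100 = 200. Balances: savings=200, emergency=-100
Event 3 (withdraw 300 from emergency): emergency: -100 - 300 = -400. Balances: savings=200, emergency=-400
Event 4 (deposit 300 to savings): savings: 200 + 300 = 500. Balances: savings=500, emergency=-400
Event 5 (withdraw 150 from emergency): emergency: -400 - 150 = -550. Balances: savings=500, emergency=-550

Final balance of savings: 500

Answer: 500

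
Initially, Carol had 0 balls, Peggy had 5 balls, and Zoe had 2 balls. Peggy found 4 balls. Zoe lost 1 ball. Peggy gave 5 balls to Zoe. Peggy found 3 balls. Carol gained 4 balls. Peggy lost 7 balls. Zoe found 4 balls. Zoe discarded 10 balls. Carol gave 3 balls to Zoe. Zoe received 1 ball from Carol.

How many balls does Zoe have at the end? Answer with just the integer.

Answer: 4

Derivation:
Tracking counts step by step:
Start: Carol=0, Peggy=5, Zoe=2
Event 1 (Peggy +4): Peggy: 5 -> 9. State: Carol=0, Peggy=9, Zoe=2
Event 2 (Zoe -1): Zoe: 2 -> 1. State: Carol=0, Peggy=9, Zoe=1
Event 3 (Peggy -> Zoe, 5): Peggy: 9 -> 4, Zoe: 1 -> 6. State: Carol=0, Peggy=4, Zoe=6
Event 4 (Peggy +3): Peggy: 4 -> 7. State: Carol=0, Peggy=7, Zoe=6
Event 5 (Carol +4): Carol: 0 -> 4. State: Carol=4, Peggy=7, Zoe=6
Event 6 (Peggy -7): Peggy: 7 -> 0. State: Carol=4, Peggy=0, Zoe=6
Event 7 (Zoe +4): Zoe: 6 -> 10. State: Carol=4, Peggy=0, Zoe=10
Event 8 (Zoe -10): Zoe: 10 -> 0. State: Carol=4, Peggy=0, Zoe=0
Event 9 (Carol -> Zoe, 3): Carol: 4 -> 1, Zoe: 0 -> 3. State: Carol=1, Peggy=0, Zoe=3
Event 10 (Carol -> Zoe, 1): Carol: 1 -> 0, Zoe: 3 -> 4. State: Carol=0, Peggy=0, Zoe=4

Zoe's final count: 4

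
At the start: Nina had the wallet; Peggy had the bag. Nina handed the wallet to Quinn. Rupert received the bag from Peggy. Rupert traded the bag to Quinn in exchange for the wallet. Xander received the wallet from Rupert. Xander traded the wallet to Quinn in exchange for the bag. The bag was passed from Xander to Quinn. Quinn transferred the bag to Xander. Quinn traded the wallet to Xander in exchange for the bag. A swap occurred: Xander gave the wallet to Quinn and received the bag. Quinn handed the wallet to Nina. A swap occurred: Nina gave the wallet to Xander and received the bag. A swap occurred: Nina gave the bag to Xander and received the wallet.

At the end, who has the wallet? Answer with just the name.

Answer: Nina

Derivation:
Tracking all object holders:
Start: wallet:Nina, bag:Peggy
Event 1 (give wallet: Nina -> Quinn). State: wallet:Quinn, bag:Peggy
Event 2 (give bag: Peggy -> Rupert). State: wallet:Quinn, bag:Rupert
Event 3 (swap bag<->wallet: now bag:Quinn, wallet:Rupert). State: wallet:Rupert, bag:Quinn
Event 4 (give wallet: Rupert -> Xander). State: wallet:Xander, bag:Quinn
Event 5 (swap wallet<->bag: now wallet:Quinn, bag:Xander). State: wallet:Quinn, bag:Xander
Event 6 (give bag: Xander -> Quinn). State: wallet:Quinn, bag:Quinn
Event 7 (give bag: Quinn -> Xander). State: wallet:Quinn, bag:Xander
Event 8 (swap wallet<->bag: now wallet:Xander, bag:Quinn). State: wallet:Xander, bag:Quinn
Event 9 (swap wallet<->bag: now wallet:Quinn, bag:Xander). State: wallet:Quinn, bag:Xander
Event 10 (give wallet: Quinn -> Nina). State: wallet:Nina, bag:Xander
Event 11 (swap wallet<->bag: now wallet:Xander, bag:Nina). State: wallet:Xander, bag:Nina
Event 12 (swap bag<->wallet: now bag:Xander, wallet:Nina). State: wallet:Nina, bag:Xander

Final state: wallet:Nina, bag:Xander
The wallet is held by Nina.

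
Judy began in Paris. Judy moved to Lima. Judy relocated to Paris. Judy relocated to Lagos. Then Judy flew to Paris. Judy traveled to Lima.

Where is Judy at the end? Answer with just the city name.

Tracking Judy's location:
Start: Judy is in Paris.
After move 1: Paris -> Lima. Judy is in Lima.
After move 2: Lima -> Paris. Judy is in Paris.
After move 3: Paris -> Lagos. Judy is in Lagos.
After move 4: Lagos -> Paris. Judy is in Paris.
After move 5: Paris -> Lima. Judy is in Lima.

Answer: Lima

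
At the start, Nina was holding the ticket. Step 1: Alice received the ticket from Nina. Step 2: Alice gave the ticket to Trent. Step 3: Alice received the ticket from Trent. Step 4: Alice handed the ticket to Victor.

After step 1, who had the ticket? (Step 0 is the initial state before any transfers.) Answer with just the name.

Tracking the ticket holder through step 1:
After step 0 (start): Nina
After step 1: Alice

At step 1, the holder is Alice.

Answer: Alice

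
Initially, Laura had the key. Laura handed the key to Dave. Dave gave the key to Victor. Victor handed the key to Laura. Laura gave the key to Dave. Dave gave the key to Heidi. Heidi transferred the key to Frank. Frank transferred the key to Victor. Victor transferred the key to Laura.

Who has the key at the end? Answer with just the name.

Answer: Laura

Derivation:
Tracking the key through each event:
Start: Laura has the key.
After event 1: Dave has the key.
After event 2: Victor has the key.
After event 3: Laura has the key.
After event 4: Dave has the key.
After event 5: Heidi has the key.
After event 6: Frank has the key.
After event 7: Victor has the key.
After event 8: Laura has the key.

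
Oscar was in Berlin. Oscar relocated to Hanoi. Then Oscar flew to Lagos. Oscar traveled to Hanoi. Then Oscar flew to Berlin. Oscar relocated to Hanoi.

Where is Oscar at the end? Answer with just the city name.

Tracking Oscar's location:
Start: Oscar is in Berlin.
After move 1: Berlin -> Hanoi. Oscar is in Hanoi.
After move 2: Hanoi -> Lagos. Oscar is in Lagos.
After move 3: Lagos -> Hanoi. Oscar is in Hanoi.
After move 4: Hanoi -> Berlin. Oscar is in Berlin.
After move 5: Berlin -> Hanoi. Oscar is in Hanoi.

Answer: Hanoi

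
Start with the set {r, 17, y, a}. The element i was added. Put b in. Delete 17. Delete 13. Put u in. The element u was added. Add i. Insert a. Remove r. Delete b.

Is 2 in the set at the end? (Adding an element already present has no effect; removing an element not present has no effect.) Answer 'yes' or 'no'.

Answer: no

Derivation:
Tracking the set through each operation:
Start: {17, a, r, y}
Event 1 (add i): added. Set: {17, a, i, r, y}
Event 2 (add b): added. Set: {17, a, b, i, r, y}
Event 3 (remove 17): removed. Set: {a, b, i, r, y}
Event 4 (remove 13): not present, no change. Set: {a, b, i, r, y}
Event 5 (add u): added. Set: {a, b, i, r, u, y}
Event 6 (add u): already present, no change. Set: {a, b, i, r, u, y}
Event 7 (add i): already present, no change. Set: {a, b, i, r, u, y}
Event 8 (add a): already present, no change. Set: {a, b, i, r, u, y}
Event 9 (remove r): removed. Set: {a, b, i, u, y}
Event 10 (remove b): removed. Set: {a, i, u, y}

Final set: {a, i, u, y} (size 4)
2 is NOT in the final set.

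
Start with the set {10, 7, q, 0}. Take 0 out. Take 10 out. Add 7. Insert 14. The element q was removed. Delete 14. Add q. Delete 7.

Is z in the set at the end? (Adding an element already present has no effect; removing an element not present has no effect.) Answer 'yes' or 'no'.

Answer: no

Derivation:
Tracking the set through each operation:
Start: {0, 10, 7, q}
Event 1 (remove 0): removed. Set: {10, 7, q}
Event 2 (remove 10): removed. Set: {7, q}
Event 3 (add 7): already present, no change. Set: {7, q}
Event 4 (add 14): added. Set: {14, 7, q}
Event 5 (remove q): removed. Set: {14, 7}
Event 6 (remove 14): removed. Set: {7}
Event 7 (add q): added. Set: {7, q}
Event 8 (remove 7): removed. Set: {q}

Final set: {q} (size 1)
z is NOT in the final set.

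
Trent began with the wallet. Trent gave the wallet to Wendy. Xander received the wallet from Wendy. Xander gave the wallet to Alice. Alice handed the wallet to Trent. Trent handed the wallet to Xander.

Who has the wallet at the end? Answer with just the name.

Answer: Xander

Derivation:
Tracking the wallet through each event:
Start: Trent has the wallet.
After event 1: Wendy has the wallet.
After event 2: Xander has the wallet.
After event 3: Alice has the wallet.
After event 4: Trent has the wallet.
After event 5: Xander has the wallet.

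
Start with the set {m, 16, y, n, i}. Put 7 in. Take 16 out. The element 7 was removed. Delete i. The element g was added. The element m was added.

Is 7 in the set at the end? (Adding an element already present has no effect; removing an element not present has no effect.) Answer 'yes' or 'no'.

Tracking the set through each operation:
Start: {16, i, m, n, y}
Event 1 (add 7): added. Set: {16, 7, i, m, n, y}
Event 2 (remove 16): removed. Set: {7, i, m, n, y}
Event 3 (remove 7): removed. Set: {i, m, n, y}
Event 4 (remove i): removed. Set: {m, n, y}
Event 5 (add g): added. Set: {g, m, n, y}
Event 6 (add m): already present, no change. Set: {g, m, n, y}

Final set: {g, m, n, y} (size 4)
7 is NOT in the final set.

Answer: no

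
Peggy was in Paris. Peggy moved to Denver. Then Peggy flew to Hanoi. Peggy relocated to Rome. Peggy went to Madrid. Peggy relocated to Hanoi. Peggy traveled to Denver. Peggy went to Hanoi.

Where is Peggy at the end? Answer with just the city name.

Answer: Hanoi

Derivation:
Tracking Peggy's location:
Start: Peggy is in Paris.
After move 1: Paris -> Denver. Peggy is in Denver.
After move 2: Denver -> Hanoi. Peggy is in Hanoi.
After move 3: Hanoi -> Rome. Peggy is in Rome.
After move 4: Rome -> Madrid. Peggy is in Madrid.
After move 5: Madrid -> Hanoi. Peggy is in Hanoi.
After move 6: Hanoi -> Denver. Peggy is in Denver.
After move 7: Denver -> Hanoi. Peggy is in Hanoi.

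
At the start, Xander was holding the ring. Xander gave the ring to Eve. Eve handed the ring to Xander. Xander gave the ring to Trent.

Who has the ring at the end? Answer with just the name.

Answer: Trent

Derivation:
Tracking the ring through each event:
Start: Xander has the ring.
After event 1: Eve has the ring.
After event 2: Xander has the ring.
After event 3: Trent has the ring.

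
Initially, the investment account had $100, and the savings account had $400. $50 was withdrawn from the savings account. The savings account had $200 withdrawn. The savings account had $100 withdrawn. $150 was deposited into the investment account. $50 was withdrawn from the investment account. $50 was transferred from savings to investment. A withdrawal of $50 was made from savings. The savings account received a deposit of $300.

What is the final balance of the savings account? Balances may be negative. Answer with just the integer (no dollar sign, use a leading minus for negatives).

Answer: 250

Derivation:
Tracking account balances step by step:
Start: investment=100, savings=400
Event 1 (withdraw 50 from savings): savings: 400 - 50 = 350. Balances: investment=100, savings=350
Event 2 (withdraw 200 from savings): savings: 350 - 200 = 150. Balances: investment=100, savings=150
Event 3 (withdraw 100 from savings): savings: 150 - 100 = 50. Balances: investment=100, savings=50
Event 4 (deposit 150 to investment): investment: 100 + 150 = 250. Balances: investment=250, savings=50
Event 5 (withdraw 50 from investment): investment: 250 - 50 = 200. Balances: investment=200, savings=50
Event 6 (transfer 50 savings -> investment): savings: 50 - 50 = 0, investment: 200 + 50 = 250. Balances: investment=250, savings=0
Event 7 (withdraw 50 from savings): savings: 0 - 50 = -50. Balances: investment=250, savings=-50
Event 8 (deposit 300 to savings): savings: -50 + 300 = 250. Balances: investment=250, savings=250

Final balance of savings: 250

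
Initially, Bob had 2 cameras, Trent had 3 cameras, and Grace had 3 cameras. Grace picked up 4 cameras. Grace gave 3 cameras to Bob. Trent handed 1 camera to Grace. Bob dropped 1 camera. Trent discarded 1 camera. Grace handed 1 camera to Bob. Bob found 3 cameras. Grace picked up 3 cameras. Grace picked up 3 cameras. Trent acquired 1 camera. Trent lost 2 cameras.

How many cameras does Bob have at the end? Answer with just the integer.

Tracking counts step by step:
Start: Bob=2, Trent=3, Grace=3
Event 1 (Grace +4): Grace: 3 -> 7. State: Bob=2, Trent=3, Grace=7
Event 2 (Grace -> Bob, 3): Grace: 7 -> 4, Bob: 2 -> 5. State: Bob=5, Trent=3, Grace=4
Event 3 (Trent -> Grace, 1): Trent: 3 -> 2, Grace: 4 -> 5. State: Bob=5, Trent=2, Grace=5
Event 4 (Bob -1): Bob: 5 -> 4. State: Bob=4, Trent=2, Grace=5
Event 5 (Trent -1): Trent: 2 -> 1. State: Bob=4, Trent=1, Grace=5
Event 6 (Grace -> Bob, 1): Grace: 5 -> 4, Bob: 4 -> 5. State: Bob=5, Trent=1, Grace=4
Event 7 (Bob +3): Bob: 5 -> 8. State: Bob=8, Trent=1, Grace=4
Event 8 (Grace +3): Grace: 4 -> 7. State: Bob=8, Trent=1, Grace=7
Event 9 (Grace +3): Grace: 7 -> 10. State: Bob=8, Trent=1, Grace=10
Event 10 (Trent +1): Trent: 1 -> 2. State: Bob=8, Trent=2, Grace=10
Event 11 (Trent -2): Trent: 2 -> 0. State: Bob=8, Trent=0, Grace=10

Bob's final count: 8

Answer: 8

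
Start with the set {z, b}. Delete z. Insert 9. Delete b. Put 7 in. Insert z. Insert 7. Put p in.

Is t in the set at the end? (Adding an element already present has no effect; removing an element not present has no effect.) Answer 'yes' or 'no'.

Tracking the set through each operation:
Start: {b, z}
Event 1 (remove z): removed. Set: {b}
Event 2 (add 9): added. Set: {9, b}
Event 3 (remove b): removed. Set: {9}
Event 4 (add 7): added. Set: {7, 9}
Event 5 (add z): added. Set: {7, 9, z}
Event 6 (add 7): already present, no change. Set: {7, 9, z}
Event 7 (add p): added. Set: {7, 9, p, z}

Final set: {7, 9, p, z} (size 4)
t is NOT in the final set.

Answer: no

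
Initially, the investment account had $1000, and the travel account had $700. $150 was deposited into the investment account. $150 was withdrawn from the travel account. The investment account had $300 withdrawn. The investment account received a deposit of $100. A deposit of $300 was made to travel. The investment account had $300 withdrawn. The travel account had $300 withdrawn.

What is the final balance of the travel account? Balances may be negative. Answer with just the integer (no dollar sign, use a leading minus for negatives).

Answer: 550

Derivation:
Tracking account balances step by step:
Start: investment=1000, travel=700
Event 1 (deposit 150 to investment): investment: 1000 + 150 = 1150. Balances: investment=1150, travel=700
Event 2 (withdraw 150 from travel): travel: 700 - 150 = 550. Balances: investment=1150, travel=550
Event 3 (withdraw 300 from investment): investment: 1150 - 300 = 850. Balances: investment=850, travel=550
Event 4 (deposit 100 to investment): investment: 850 + 100 = 950. Balances: investment=950, travel=550
Event 5 (deposit 300 to travel): travel: 550 + 300 = 850. Balances: investment=950, travel=850
Event 6 (withdraw 300 from investment): investment: 950 - 300 = 650. Balances: investment=650, travel=850
Event 7 (withdraw 300 from travel): travel: 850 - 300 = 550. Balances: investment=650, travel=550

Final balance of travel: 550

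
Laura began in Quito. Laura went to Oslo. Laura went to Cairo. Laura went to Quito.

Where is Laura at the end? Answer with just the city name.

Tracking Laura's location:
Start: Laura is in Quito.
After move 1: Quito -> Oslo. Laura is in Oslo.
After move 2: Oslo -> Cairo. Laura is in Cairo.
After move 3: Cairo -> Quito. Laura is in Quito.

Answer: Quito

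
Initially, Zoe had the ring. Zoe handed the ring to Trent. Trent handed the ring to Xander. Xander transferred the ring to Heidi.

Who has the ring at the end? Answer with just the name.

Tracking the ring through each event:
Start: Zoe has the ring.
After event 1: Trent has the ring.
After event 2: Xander has the ring.
After event 3: Heidi has the ring.

Answer: Heidi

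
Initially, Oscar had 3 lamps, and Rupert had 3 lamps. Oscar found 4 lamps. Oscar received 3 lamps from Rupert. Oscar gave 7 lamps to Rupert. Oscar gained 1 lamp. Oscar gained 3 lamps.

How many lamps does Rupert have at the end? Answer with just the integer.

Tracking counts step by step:
Start: Oscar=3, Rupert=3
Event 1 (Oscar +4): Oscar: 3 -> 7. State: Oscar=7, Rupert=3
Event 2 (Rupert -> Oscar, 3): Rupert: 3 -> 0, Oscar: 7 -> 10. State: Oscar=10, Rupert=0
Event 3 (Oscar -> Rupert, 7): Oscar: 10 -> 3, Rupert: 0 -> 7. State: Oscar=3, Rupert=7
Event 4 (Oscar +1): Oscar: 3 -> 4. State: Oscar=4, Rupert=7
Event 5 (Oscar +3): Oscar: 4 -> 7. State: Oscar=7, Rupert=7

Rupert's final count: 7

Answer: 7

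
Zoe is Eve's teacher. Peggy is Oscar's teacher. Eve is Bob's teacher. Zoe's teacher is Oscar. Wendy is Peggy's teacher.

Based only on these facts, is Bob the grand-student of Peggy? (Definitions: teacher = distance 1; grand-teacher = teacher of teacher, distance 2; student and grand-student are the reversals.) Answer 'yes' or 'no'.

Reconstructing the teacher chain from the given facts:
  Wendy -> Peggy -> Oscar -> Zoe -> Eve -> Bob
(each arrow means 'teacher of the next')
Positions in the chain (0 = top):
  position of Wendy: 0
  position of Peggy: 1
  position of Oscar: 2
  position of Zoe: 3
  position of Eve: 4
  position of Bob: 5

Bob is at position 5, Peggy is at position 1; signed distance (j - i) = -4.
'grand-student' requires j - i = -2. Actual distance is -4, so the relation does NOT hold.

Answer: no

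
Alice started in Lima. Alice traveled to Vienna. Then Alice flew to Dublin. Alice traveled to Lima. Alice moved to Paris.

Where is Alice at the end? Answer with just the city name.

Tracking Alice's location:
Start: Alice is in Lima.
After move 1: Lima -> Vienna. Alice is in Vienna.
After move 2: Vienna -> Dublin. Alice is in Dublin.
After move 3: Dublin -> Lima. Alice is in Lima.
After move 4: Lima -> Paris. Alice is in Paris.

Answer: Paris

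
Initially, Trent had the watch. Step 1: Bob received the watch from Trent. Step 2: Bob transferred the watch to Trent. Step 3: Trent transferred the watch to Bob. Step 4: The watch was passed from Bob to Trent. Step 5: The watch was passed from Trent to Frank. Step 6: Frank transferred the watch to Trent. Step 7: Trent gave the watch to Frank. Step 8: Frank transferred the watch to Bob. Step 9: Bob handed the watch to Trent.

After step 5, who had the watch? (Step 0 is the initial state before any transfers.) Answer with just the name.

Tracking the watch holder through step 5:
After step 0 (start): Trent
After step 1: Bob
After step 2: Trent
After step 3: Bob
After step 4: Trent
After step 5: Frank

At step 5, the holder is Frank.

Answer: Frank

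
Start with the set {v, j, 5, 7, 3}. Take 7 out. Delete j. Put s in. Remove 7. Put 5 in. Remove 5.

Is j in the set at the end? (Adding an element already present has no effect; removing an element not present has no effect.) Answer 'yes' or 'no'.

Tracking the set through each operation:
Start: {3, 5, 7, j, v}
Event 1 (remove 7): removed. Set: {3, 5, j, v}
Event 2 (remove j): removed. Set: {3, 5, v}
Event 3 (add s): added. Set: {3, 5, s, v}
Event 4 (remove 7): not present, no change. Set: {3, 5, s, v}
Event 5 (add 5): already present, no change. Set: {3, 5, s, v}
Event 6 (remove 5): removed. Set: {3, s, v}

Final set: {3, s, v} (size 3)
j is NOT in the final set.

Answer: no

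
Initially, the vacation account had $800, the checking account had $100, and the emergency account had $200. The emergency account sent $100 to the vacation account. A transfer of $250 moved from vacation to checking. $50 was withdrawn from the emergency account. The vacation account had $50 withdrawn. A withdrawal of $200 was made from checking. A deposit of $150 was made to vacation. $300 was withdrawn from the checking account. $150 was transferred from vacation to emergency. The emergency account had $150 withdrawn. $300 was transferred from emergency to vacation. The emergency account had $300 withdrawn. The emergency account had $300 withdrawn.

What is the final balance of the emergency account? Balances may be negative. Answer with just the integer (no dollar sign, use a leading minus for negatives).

Answer: -850

Derivation:
Tracking account balances step by step:
Start: vacation=800, checking=100, emergency=200
Event 1 (transfer 100 emergency -> vacation): emergency: 200 - 100 = 100, vacation: 800 + 100 = 900. Balances: vacation=900, checking=100, emergency=100
Event 2 (transfer 250 vacation -> checking): vacation: 900 - 250 = 650, checking: 100 + 250 = 350. Balances: vacation=650, checking=350, emergency=100
Event 3 (withdraw 50 from emergency): emergency: 100 - 50 = 50. Balances: vacation=650, checking=350, emergency=50
Event 4 (withdraw 50 from vacation): vacation: 650 - 50 = 600. Balances: vacation=600, checking=350, emergency=50
Event 5 (withdraw 200 from checking): checking: 350 - 200 = 150. Balances: vacation=600, checking=150, emergency=50
Event 6 (deposit 150 to vacation): vacation: 600 + 150 = 750. Balances: vacation=750, checking=150, emergency=50
Event 7 (withdraw 300 from checking): checking: 150 - 300 = -150. Balances: vacation=750, checking=-150, emergency=50
Event 8 (transfer 150 vacation -> emergency): vacation: 750 - 150 = 600, emergency: 50 + 150 = 200. Balances: vacation=600, checking=-150, emergency=200
Event 9 (withdraw 150 from emergency): emergency: 200 - 150 = 50. Balances: vacation=600, checking=-150, emergency=50
Event 10 (transfer 300 emergency -> vacation): emergency: 50 - 300 = -250, vacation: 600 + 300 = 900. Balances: vacation=900, checking=-150, emergency=-250
Event 11 (withdraw 300 from emergency): emergency: -250 - 300 = -550. Balances: vacation=900, checking=-150, emergency=-550
Event 12 (withdraw 300 from emergency): emergency: -550 - 300 = -850. Balances: vacation=900, checking=-150, emergency=-850

Final balance of emergency: -850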